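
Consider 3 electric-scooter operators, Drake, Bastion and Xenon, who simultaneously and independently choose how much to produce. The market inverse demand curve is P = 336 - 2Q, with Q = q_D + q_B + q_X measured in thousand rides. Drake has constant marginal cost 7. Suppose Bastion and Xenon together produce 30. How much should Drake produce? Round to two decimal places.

67.25

With rivals' combined output fixed at 30, Drake's profit is π_D = (336 - 2·30 - 2q_D)q_D - (7q_D) = (276 - 2q_D)q_D - (7q_D).
∂π_D/∂q_D = 269 - 4q_D = 0, so q_D = 269/4.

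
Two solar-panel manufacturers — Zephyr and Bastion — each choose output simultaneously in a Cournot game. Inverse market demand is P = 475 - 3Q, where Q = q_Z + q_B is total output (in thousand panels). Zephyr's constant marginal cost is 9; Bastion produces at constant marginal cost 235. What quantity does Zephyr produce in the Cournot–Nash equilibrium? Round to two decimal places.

76.89

Zephyr's profit: π_Z = (475 - 3Q)q_Z - (9q_Z). Setting ∂π_Z/∂q_Z = 0: 466 - 6q_Z - 3(q_B) = 0.
Bastion's profit: π_B = (475 - 3Q)q_B - (235q_B). Setting ∂π_B/∂q_B = 0: 240 - 6q_B - 3(q_Z) = 0.
Best responses: q_Z = (466 - 3q_B)/6, q_B = (240 - 3q_Z)/6.
Substituting one into the other gives q_Z = 692/9 and q_B = 14/9.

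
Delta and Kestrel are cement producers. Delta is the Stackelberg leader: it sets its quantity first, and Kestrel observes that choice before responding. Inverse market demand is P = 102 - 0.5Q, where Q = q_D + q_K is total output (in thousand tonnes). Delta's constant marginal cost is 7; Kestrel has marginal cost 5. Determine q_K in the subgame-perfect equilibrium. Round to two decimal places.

Solve by backward induction. Given q_D, the follower Kestrel maximises π_K = (102 - (1/2)q_D - (1/2)q_K)q_K - 5q_K.
Setting the follower's marginal profit to zero, 97 - (1/2)q_D - q_K = 0, i.e. q_K = (97 - (1/2)q_D).
The leader anticipates this reaction. Substituting into P = 102 - 0.5Q gives P = 107/2 - (1/4)q_D, so π_D = (107/2 - (1/4)q_D)q_D - 7q_D.
The leader's first-order condition 93/2 - (1/2)q_D = 0 yields q_D = 93.
Then q_K = (97 - (1/2)·93) = 101/2.

50.50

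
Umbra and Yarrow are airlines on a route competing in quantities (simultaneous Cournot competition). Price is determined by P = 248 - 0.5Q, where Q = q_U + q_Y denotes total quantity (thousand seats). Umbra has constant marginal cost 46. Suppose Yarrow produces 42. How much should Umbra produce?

181

With the rival's output fixed at 42, Umbra's profit is π_U = (248 - (1/2)·42 - (1/2)q_U)q_U - (46q_U) = (227 - (1/2)q_U)q_U - (46q_U).
∂π_U/∂q_U = 181 - q_U = 0, so q_U = 181.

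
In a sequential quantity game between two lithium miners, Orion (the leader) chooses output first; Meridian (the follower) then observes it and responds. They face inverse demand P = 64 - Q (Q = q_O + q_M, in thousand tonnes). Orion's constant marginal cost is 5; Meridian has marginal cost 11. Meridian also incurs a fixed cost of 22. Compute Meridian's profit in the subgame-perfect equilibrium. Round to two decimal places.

Solve by backward induction. Given q_O, the follower Meridian maximises π_M = (64 - q_O - q_M)q_M - 11q_M.
Follower FOC: 53 - q_O - 2q_M = 0, so q_M(q_O) = (53 - q_O)/2.
The leader anticipates this reaction. Substituting into P = 64 - Q gives P = 75/2 - (1/2)q_O, so π_O = (75/2 - (1/2)q_O)q_O - 5q_O.
Maximising: ∂π_O/∂q_O = 65/2 - q_O = 0, giving q_O = 65/2.
Then q_M = (53 - 65/2)/2 = 41/4.
Price P = 64 - 171/4 = 85/4.
Meridian's profit: (85/4 - 11)·(41/4) - 22 = 1329/16.

83.06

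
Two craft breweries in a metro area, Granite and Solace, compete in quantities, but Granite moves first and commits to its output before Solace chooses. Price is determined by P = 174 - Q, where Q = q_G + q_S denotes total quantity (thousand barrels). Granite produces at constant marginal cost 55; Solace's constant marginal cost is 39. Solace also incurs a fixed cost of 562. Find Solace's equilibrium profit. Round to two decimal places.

Solve by backward induction. Given q_G, the follower Solace maximises π_S = (174 - q_G - q_S)q_S - 39q_S.
Setting the follower's marginal profit to zero, 135 - q_G - 2q_S = 0, i.e. q_S = (135 - q_G)/2.
Granite substitutes q_S(q_G) into its own profit: π_G = q_G(174 - q_G - (135 - q_G)/2) - 55q_G = (213/2 - (1/2)q_G)q_G - 55q_G.
The leader's first-order condition 103/2 - q_G = 0 yields q_G = 103/2.
Then q_S = (135 - 103/2)/2 = 167/4.
Price P = 174 - 373/4 = 323/4.
Solace's profit: (323/4 - 39)·(167/4) - 562 = 1181.0625.

1181.06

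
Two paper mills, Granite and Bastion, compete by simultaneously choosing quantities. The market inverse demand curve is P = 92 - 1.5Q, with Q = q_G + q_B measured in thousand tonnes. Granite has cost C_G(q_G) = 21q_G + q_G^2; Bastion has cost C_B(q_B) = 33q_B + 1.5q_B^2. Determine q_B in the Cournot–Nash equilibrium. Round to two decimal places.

Granite's profit: π_G = (92 - 1.5Q)q_G - (21q_G + q_G²). Setting ∂π_G/∂q_G = 0: 71 - 5q_G - (3/2)(q_B) = 0.
Bastion's first-order condition: 59 - 6q_B - (3/2)(q_G) = 0.
So q_G = (71 - (3/2)q_B)/5 and q_B = (59 - (3/2)q_G)/6.
Solving the pair: q_G = 450/37, q_B = 754/111.

6.79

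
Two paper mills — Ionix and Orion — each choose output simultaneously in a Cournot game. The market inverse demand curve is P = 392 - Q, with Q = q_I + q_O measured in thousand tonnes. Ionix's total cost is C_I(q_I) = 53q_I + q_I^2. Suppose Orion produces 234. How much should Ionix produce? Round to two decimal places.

26.25

With the rival's output fixed at 234, Ionix's profit is π_I = (392 - 234 - q_I)q_I - (53q_I + q_I²) = (158 - q_I)q_I - (53q_I + q_I²).
∂π_I/∂q_I = 105 - 4q_I = 0, so q_I = 105/4.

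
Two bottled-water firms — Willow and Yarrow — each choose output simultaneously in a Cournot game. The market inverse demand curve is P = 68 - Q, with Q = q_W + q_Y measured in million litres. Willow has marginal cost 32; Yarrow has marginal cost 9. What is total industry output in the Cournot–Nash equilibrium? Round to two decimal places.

31.67

Willow's profit: π_W = (68 - Q)q_W - (32q_W). Setting ∂π_W/∂q_W = 0: 36 - 2q_W - (q_Y) = 0.
Yarrow's profit: π_Y = (68 - Q)q_Y - (9q_Y). Setting ∂π_Y/∂q_Y = 0: 59 - 2q_Y - (q_W) = 0.
Best responses: q_W = (36 - q_Y)/2, q_Y = (59 - q_W)/2.
Substituting one into the other gives q_W = 13/3 and q_Y = 82/3.
Total output Q = 13/3 + 82/3 = 95/3.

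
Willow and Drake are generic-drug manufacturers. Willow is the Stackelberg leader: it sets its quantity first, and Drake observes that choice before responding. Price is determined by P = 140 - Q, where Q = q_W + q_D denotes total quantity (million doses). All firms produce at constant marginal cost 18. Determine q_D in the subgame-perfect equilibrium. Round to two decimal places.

30.50

The follower Drake best-responds to any q_W: π_D = (140 - Q)q_D - 18q_D.
Setting the follower's marginal profit to zero, 122 - q_W - 2q_D = 0, i.e. q_D = (122 - q_W)/2.
Willow substitutes q_D(q_W) into its own profit: π_W = q_W(140 - q_W - (122 - q_W)/2) - 18q_W = (79 - (1/2)q_W)q_W - 18q_W.
Leader FOC: 61 - q_W = 0, so q_W = 61.
Then q_D = (122 - 61)/2 = 61/2.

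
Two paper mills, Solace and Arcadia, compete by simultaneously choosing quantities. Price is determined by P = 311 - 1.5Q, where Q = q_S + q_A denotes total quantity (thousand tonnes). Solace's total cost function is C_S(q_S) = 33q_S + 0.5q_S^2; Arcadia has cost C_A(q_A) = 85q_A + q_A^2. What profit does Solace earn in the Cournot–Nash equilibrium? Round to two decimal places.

Solace's profit: π_S = (311 - 1.5Q)q_S - (33q_S + (1/2)q_S²). Setting ∂π_S/∂q_S = 0: 278 - 4q_S - (3/2)(q_A) = 0.
Arcadia's profit: π_A = (311 - 1.5Q)q_A - (85q_A + q_A²). Setting ∂π_A/∂q_A = 0: 226 - 5q_A - (3/2)(q_S) = 0.
Rearranging gives the reaction functions q_S = (278 - (3/2)q_A)/4 and q_A = (226 - (3/2)q_S)/5.
Solving the pair: q_S = 59.2113, q_A = 1948/71.
Price P = 311 - (3/2)·86.6479 = 181.0282.
Solace's profit: 181.0282·59.2113 - 33·59.2113 - (1/2)·59.2113² = 7011.9484.

7011.95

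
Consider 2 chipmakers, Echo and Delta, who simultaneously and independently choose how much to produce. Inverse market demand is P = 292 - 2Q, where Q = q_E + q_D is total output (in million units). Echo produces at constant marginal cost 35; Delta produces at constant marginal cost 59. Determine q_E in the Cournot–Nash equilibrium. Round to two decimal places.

Echo's profit: π_E = (292 - 2Q)q_E - (35q_E). Setting ∂π_E/∂q_E = 0: 257 - 4q_E - 2(q_D) = 0.
Delta's profit: π_D = (292 - 2Q)q_D - (59q_D). Setting ∂π_D/∂q_D = 0: 233 - 4q_D - 2(q_E) = 0.
So q_E = (257 - 2q_D)/4 and q_D = (233 - 2q_E)/4.
Solving the pair: q_E = 281/6, q_D = 209/6.

46.83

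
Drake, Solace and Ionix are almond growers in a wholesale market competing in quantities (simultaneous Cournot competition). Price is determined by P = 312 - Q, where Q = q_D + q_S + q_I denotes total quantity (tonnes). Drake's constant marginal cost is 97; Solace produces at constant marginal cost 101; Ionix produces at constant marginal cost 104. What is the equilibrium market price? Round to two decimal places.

153.50

Drake's profit: π_D = (312 - Q)q_D - (97q_D). Setting ∂π_D/∂q_D = 0: 215 - 2q_D - (q_S + q_I) = 0.
Solace's profit: π_S = (312 - Q)q_S - (101q_S). Setting ∂π_S/∂q_S = 0: 211 - 2q_S - (q_D + q_I) = 0.
Ionix's profit: π_I = (312 - Q)q_I - (104q_I). Setting ∂π_I/∂q_I = 0: 208 - 2q_I - (q_D + q_S) = 0.
Adding the 3 conditions: 634 − 2Q − 2Q = 0, i.e. Q = 317/2.
Back-substituting: q_D = (215 − 317/2) = 113/2, q_S = (211 − 317/2) = 105/2, q_I = (208 − 317/2) = 99/2.
Total output Q = 317/2, so price P = 312 - 317/2 = 307/2.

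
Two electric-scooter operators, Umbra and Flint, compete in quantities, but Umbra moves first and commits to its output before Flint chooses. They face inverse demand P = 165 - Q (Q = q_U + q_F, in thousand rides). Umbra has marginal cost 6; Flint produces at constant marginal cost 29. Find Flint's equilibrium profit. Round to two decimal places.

506.25

Solve by backward induction. Given q_U, the follower Flint maximises π_F = (165 - q_U - q_F)q_F - 29q_F.
Follower FOC: 136 - q_U - 2q_F = 0, so q_F(q_U) = (136 - q_U)/2.
The leader anticipates this reaction. Substituting into P = 165 - Q gives P = 97 - (1/2)q_U, so π_U = (97 - (1/2)q_U)q_U - 6q_U.
Leader FOC: 91 - q_U = 0, so q_U = 91.
Then q_F = (136 - 91)/2 = 45/2.
Price P = 165 - 227/2 = 103/2.
Flint's profit: (103/2 - 29)·(45/2) = 506.2500.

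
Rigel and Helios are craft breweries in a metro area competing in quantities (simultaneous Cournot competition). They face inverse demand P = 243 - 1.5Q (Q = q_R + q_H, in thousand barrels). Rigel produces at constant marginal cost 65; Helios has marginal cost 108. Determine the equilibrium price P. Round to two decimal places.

Rigel's profit: π_R = (243 - 1.5Q)q_R - (65q_R). Setting ∂π_R/∂q_R = 0: 178 - 3q_R - (3/2)(q_H) = 0.
Helios's profit: π_H = (243 - 1.5Q)q_H - (108q_H). Setting ∂π_H/∂q_H = 0: 135 - 3q_H - (3/2)(q_R) = 0.
So q_R = (178 - (3/2)q_H)/3 and q_H = (135 - (3/2)q_R)/3.
Solving the pair: q_R = 442/9, q_H = 184/9.
Total output Q = 626/9, so price P = 243 - (3/2)·(626/9) = 416/3.

138.67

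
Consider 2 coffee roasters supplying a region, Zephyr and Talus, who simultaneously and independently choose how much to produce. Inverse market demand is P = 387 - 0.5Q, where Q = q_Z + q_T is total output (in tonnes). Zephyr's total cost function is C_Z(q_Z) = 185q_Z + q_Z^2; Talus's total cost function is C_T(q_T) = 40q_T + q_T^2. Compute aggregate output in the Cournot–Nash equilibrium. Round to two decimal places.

Zephyr's profit: π_Z = (387 - 0.5Q)q_Z - (185q_Z + q_Z²). Setting ∂π_Z/∂q_Z = 0: 202 - 3q_Z - (1/2)(q_T) = 0.
Talus's profit: π_T = (387 - 0.5Q)q_T - (40q_T + q_T²). Setting ∂π_T/∂q_T = 0: 347 - 3q_T - (1/2)(q_Z) = 0.
Rearranging gives the reaction functions q_Z = (202 - (1/2)q_T)/3 and q_T = (347 - (1/2)q_Z)/3.
Substituting one into the other gives q_Z = 346/7 and q_T = 752/7.
Total output Q = 346/7 + 752/7 = 1098/7.

156.86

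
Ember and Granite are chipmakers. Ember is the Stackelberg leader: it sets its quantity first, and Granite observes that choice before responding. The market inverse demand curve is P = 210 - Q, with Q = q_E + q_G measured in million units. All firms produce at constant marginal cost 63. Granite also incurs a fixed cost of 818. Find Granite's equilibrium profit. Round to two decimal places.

The follower Granite best-responds to any q_E: π_G = (210 - Q)q_G - 63q_G.
∂π_G/∂q_G = 147 - q_E - 2q_G = 0 gives the reaction function q_G = (147 - q_E)/2.
Ember substitutes q_G(q_E) into its own profit: π_E = q_E(210 - q_E - (147 - q_E)/2) - 63q_E = (273/2 - (1/2)q_E)q_E - 63q_E.
Leader FOC: 147/2 - q_E = 0, so q_E = 147/2.
Then q_G = (147 - 147/2)/2 = 147/4.
Price P = 210 - 441/4 = 399/4.
Granite's profit: (399/4 - 63)·(147/4) - 818 = 532.5625.

532.56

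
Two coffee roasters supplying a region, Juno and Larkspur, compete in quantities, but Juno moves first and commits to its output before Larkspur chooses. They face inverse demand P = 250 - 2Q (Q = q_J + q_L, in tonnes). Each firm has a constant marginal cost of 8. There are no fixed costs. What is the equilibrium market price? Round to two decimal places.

Solve by backward induction. Given q_J, the follower Larkspur maximises π_L = (250 - 2q_J - 2q_L)q_L - 8q_L.
∂π_L/∂q_L = 242 - 2q_J - 4q_L = 0 gives the reaction function q_L = (242 - 2q_J)/4.
Juno substitutes q_L(q_J) into its own profit: π_J = q_J(250 - 2q_J - (242 - 2q_J)/2) - 8q_J = (129 - q_J)q_J - 8q_J.
The leader's first-order condition 121 - 2q_J = 0 yields q_J = 121/2.
Then q_L = (242 - 2·(121/2))/4 = 121/4.
Total output Q = 363/4, so price P = 250 - 2·(363/4) = 137/2.

68.50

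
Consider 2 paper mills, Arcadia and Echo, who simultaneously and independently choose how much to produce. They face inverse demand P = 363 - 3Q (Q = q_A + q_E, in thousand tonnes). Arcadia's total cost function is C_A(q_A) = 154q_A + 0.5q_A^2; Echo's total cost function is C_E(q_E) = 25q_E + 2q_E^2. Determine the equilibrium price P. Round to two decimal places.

Arcadia's profit: π_A = (363 - 3Q)q_A - (154q_A + (1/2)q_A²). Setting ∂π_A/∂q_A = 0: 209 - 7q_A - 3(q_E) = 0.
Echo's profit: π_E = (363 - 3Q)q_E - (25q_E + 2q_E²). Setting ∂π_E/∂q_E = 0: 338 - 10q_E - 3(q_A) = 0.
Best responses: q_A = (209 - 3q_E)/7, q_E = (338 - 3q_A)/10.
Substituting one into the other gives q_A = 1076/61 and q_E = 1739/61.
Total output Q = 46.1475, so price P = 363 - 3·46.1475 = 224.5574.

224.56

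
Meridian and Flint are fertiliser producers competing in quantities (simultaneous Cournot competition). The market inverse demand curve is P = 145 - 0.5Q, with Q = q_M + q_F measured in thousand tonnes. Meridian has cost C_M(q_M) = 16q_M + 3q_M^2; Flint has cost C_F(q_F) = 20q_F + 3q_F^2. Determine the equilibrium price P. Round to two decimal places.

128.07

Meridian's profit: π_M = (145 - 0.5Q)q_M - (16q_M + 3q_M²). Setting ∂π_M/∂q_M = 0: 129 - 7q_M - (1/2)(q_F) = 0.
Flint's first-order condition: 125 - 7q_F - (1/2)(q_M) = 0.
Best responses: q_M = (129 - (1/2)q_F)/7, q_F = (125 - (1/2)q_M)/7.
Solving the pair: q_M = 17.2410, q_F = 16.6256.
Total output Q = 508/15, so price P = 145 - (1/2)·(508/15) = 1921/15.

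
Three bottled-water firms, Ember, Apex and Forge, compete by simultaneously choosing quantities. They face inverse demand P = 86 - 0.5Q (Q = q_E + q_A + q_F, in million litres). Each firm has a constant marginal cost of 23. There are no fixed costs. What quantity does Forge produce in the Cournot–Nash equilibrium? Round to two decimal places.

31.50

Each firm earns π_i = (86 - 0.5Q)q_i - 23q_i.
First-order condition (treating rivals' output as given): 63 - q_i - (1/2)·Σ_{j≠i} q_j = 0.
By symmetry each firm produces the same amount; substituting Σ_{j≠i} q_j = 2q_i yields q_i = 63/2.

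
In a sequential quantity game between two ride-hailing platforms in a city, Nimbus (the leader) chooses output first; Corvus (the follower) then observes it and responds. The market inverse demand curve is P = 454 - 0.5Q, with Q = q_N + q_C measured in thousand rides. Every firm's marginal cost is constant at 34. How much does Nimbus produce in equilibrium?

Solve by backward induction. Given q_N, the follower Corvus maximises π_C = (454 - (1/2)q_N - (1/2)q_C)q_C - 34q_C.
Follower FOC: 420 - (1/2)q_N - q_C = 0, so q_C(q_N) = (420 - (1/2)q_N).
Nimbus substitutes q_C(q_N) into its own profit: π_N = q_N(454 - (1/2)q_N - (420 - (1/2)q_N)/2) - 34q_N = (244 - (1/4)q_N)q_N - 34q_N.
Leader FOC: 210 - (1/2)q_N = 0, so q_N = 420.
Then q_C = (420 - (1/2)·420) = 210.

420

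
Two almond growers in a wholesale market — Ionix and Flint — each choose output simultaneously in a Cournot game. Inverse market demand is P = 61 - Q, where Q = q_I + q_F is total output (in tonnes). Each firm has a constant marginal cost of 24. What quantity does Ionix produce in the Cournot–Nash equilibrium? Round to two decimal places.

A representative firm's profit is π_i = q_i(61 - Q) - 24q_i.
First-order condition (treating rivals' output as given): 37 - 2q_i - q_j = 0.
By symmetry each firm produces the same amount; substituting q_j = q_i yields q_i = 37/3.

12.33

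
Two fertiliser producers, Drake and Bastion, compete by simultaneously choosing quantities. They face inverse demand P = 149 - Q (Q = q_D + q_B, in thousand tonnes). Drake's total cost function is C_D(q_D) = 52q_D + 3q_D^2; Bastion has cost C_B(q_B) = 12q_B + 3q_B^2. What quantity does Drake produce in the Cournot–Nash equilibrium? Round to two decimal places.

Drake's profit: π_D = (149 - Q)q_D - (52q_D + 3q_D²). Setting ∂π_D/∂q_D = 0: 97 - 8q_D - (q_B) = 0.
Bastion's profit: π_B = (149 - Q)q_B - (12q_B + 3q_B²). Setting ∂π_B/∂q_B = 0: 137 - 8q_B - (q_D) = 0.
So q_D = (97 - q_B)/8 and q_B = (137 - q_D)/8.
Solving the pair: q_D = 71/7, q_B = 111/7.

10.14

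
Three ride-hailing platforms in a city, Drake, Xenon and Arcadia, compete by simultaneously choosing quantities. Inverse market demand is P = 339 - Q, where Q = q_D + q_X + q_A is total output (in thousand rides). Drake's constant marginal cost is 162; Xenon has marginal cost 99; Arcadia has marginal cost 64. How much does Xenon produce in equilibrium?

Drake's profit: π_D = (339 - Q)q_D - (162q_D). Setting ∂π_D/∂q_D = 0: 177 - 2q_D - (q_X + q_A) = 0.
Xenon's profit: π_X = (339 - Q)q_X - (99q_X). Setting ∂π_X/∂q_X = 0: 240 - 2q_X - (q_D + q_A) = 0.
Arcadia's first-order condition: 275 - 2q_A - (q_D + q_X) = 0.
Adding the 3 first-order conditions: 692 − 4Q = 0, so Q = 173.
Back-substituting: q_D = (177 − 173) = 4, q_X = (240 − 173) = 67, q_A = (275 − 173) = 102.

67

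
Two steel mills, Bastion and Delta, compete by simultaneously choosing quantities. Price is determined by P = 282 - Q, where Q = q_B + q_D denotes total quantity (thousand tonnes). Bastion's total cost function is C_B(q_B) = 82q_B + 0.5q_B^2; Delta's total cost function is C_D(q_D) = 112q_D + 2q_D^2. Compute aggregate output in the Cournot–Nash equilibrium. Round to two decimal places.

78.82

Bastion's profit: π_B = (282 - Q)q_B - (82q_B + (1/2)q_B²). Setting ∂π_B/∂q_B = 0: 200 - 3q_B - (q_D) = 0.
Delta's first-order condition: 170 - 6q_D - (q_B) = 0.
Rearranging gives the reaction functions q_B = (200 - q_D)/3 and q_D = (170 - q_B)/6.
Solving the pair: q_B = 1030/17, q_D = 310/17.
Total output Q = 1030/17 + 310/17 = 1340/17.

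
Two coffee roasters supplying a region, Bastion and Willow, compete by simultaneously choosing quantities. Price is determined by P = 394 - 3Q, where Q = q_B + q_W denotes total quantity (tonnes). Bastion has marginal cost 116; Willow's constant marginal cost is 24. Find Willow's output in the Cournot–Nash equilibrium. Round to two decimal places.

51.33

Bastion's profit: π_B = (394 - 3Q)q_B - (116q_B). Setting ∂π_B/∂q_B = 0: 278 - 6q_B - 3(q_W) = 0.
Willow's first-order condition: 370 - 6q_W - 3(q_B) = 0.
Rearranging gives the reaction functions q_B = (278 - 3q_W)/6 and q_W = (370 - 3q_B)/6.
Substituting one into the other gives q_B = 62/3 and q_W = 154/3.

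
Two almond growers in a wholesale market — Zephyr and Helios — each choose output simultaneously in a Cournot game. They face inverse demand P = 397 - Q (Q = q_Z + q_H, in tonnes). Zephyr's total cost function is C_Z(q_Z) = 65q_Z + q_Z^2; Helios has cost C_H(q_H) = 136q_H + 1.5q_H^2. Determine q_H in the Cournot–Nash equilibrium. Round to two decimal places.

37.47

Zephyr's profit: π_Z = (397 - Q)q_Z - (65q_Z + q_Z²). Setting ∂π_Z/∂q_Z = 0: 332 - 4q_Z - (q_H) = 0.
Helios's first-order condition: 261 - 5q_H - (q_Z) = 0.
Best responses: q_Z = (332 - q_H)/4, q_H = (261 - q_Z)/5.
Solving the pair: q_Z = 1399/19, q_H = 712/19.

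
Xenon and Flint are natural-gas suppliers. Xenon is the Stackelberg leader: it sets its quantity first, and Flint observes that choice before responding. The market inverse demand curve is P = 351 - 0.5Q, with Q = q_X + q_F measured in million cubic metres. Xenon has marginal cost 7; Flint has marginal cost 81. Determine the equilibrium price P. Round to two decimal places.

The follower Flint best-responds to any q_X: π_F = (351 - 0.5Q)q_F - 81q_F.
Follower FOC: 270 - (1/2)q_X - q_F = 0, so q_F(q_X) = (270 - (1/2)q_X).
Xenon substitutes q_F(q_X) into its own profit: π_X = q_X(351 - (1/2)q_X - (270 - (1/2)q_X)/2) - 7q_X = (216 - (1/4)q_X)q_X - 7q_X.
Maximising: ∂π_X/∂q_X = 209 - (1/2)q_X = 0, giving q_X = 418.
Then q_F = (270 - (1/2)·418) = 61.
Total output Q = 479, so price P = 351 - (1/2)·479 = 223/2.

111.50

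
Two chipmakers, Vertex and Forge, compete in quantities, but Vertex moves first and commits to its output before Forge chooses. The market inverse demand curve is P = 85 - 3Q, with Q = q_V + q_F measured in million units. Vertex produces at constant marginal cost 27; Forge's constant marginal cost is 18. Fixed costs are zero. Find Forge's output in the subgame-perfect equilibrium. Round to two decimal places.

The follower Forge best-responds to any q_V: π_F = (85 - 3Q)q_F - 18q_F.
∂π_F/∂q_F = 67 - 3q_V - 6q_F = 0 gives the reaction function q_F = (67 - 3q_V)/6.
Vertex substitutes q_F(q_V) into its own profit: π_V = q_V(85 - 3q_V - (67 - 3q_V)/2) - 27q_V = (103/2 - (3/2)q_V)q_V - 27q_V.
Maximising: ∂π_V/∂q_V = 49/2 - 3q_V = 0, giving q_V = 49/6.
Then q_F = (67 - 3·(49/6))/6 = 85/12.

7.08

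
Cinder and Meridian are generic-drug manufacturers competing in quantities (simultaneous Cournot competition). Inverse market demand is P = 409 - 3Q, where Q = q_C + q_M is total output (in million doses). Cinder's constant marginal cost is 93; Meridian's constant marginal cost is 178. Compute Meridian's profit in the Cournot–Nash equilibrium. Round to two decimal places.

789.48

Cinder's profit: π_C = (409 - 3Q)q_C - (93q_C). Setting ∂π_C/∂q_C = 0: 316 - 6q_C - 3(q_M) = 0.
Meridian's profit: π_M = (409 - 3Q)q_M - (178q_M). Setting ∂π_M/∂q_M = 0: 231 - 6q_M - 3(q_C) = 0.
Rearranging gives the reaction functions q_C = (316 - 3q_M)/6 and q_M = (231 - 3q_C)/6.
Solving the pair: q_C = 401/9, q_M = 146/9.
Price P = 409 - 3·(547/9) = 680/3.
Meridian's profit: (680/3 - 178)·(146/9) = 789.4815.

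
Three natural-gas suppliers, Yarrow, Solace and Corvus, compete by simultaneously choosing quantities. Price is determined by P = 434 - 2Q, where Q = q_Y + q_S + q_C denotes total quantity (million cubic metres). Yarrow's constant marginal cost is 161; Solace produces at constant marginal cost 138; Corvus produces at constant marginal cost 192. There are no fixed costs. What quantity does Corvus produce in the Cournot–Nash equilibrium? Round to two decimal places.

Yarrow's profit: π_Y = (434 - 2Q)q_Y - (161q_Y). Setting ∂π_Y/∂q_Y = 0: 273 - 4q_Y - 2(q_S + q_C) = 0.
Solace's profit: π_S = (434 - 2Q)q_S - (138q_S). Setting ∂π_S/∂q_S = 0: 296 - 4q_S - 2(q_Y + q_C) = 0.
Corvus's first-order condition: 242 - 4q_C - 2(q_Y + q_S) = 0.
Summing all 3 equations gives 811 − 8Q = 0, hence Q = 811/8.
Back-substituting: q_Y = (273 − 811/4)/2 = 281/8, q_S = (296 − 811/4)/2 = 373/8, q_C = (242 − 811/4)/2 = 157/8.

19.63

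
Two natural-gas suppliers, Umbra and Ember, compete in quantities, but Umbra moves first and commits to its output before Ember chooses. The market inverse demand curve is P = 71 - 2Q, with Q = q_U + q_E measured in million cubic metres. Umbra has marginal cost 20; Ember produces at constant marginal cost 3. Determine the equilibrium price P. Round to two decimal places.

28.50

Solve by backward induction. Given q_U, the follower Ember maximises π_E = (71 - 2q_U - 2q_E)q_E - 3q_E.
Follower FOC: 68 - 2q_U - 4q_E = 0, so q_E(q_U) = (68 - 2q_U)/4.
The leader anticipates this reaction. Substituting into P = 71 - 2Q gives P = 37 - q_U, so π_U = (37 - q_U)q_U - 20q_U.
Leader FOC: 17 - 2q_U = 0, so q_U = 17/2.
Then q_E = (68 - 2·(17/2))/4 = 51/4.
Total output Q = 85/4, so price P = 71 - 2·(85/4) = 57/2.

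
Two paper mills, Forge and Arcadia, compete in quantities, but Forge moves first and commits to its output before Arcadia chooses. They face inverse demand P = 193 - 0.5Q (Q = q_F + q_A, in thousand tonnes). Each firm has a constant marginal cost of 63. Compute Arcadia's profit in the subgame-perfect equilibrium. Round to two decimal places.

The follower Arcadia best-responds to any q_F: π_A = (193 - 0.5Q)q_A - 63q_A.
Setting the follower's marginal profit to zero, 130 - (1/2)q_F - q_A = 0, i.e. q_A = (130 - (1/2)q_F).
Forge substitutes q_A(q_F) into its own profit: π_F = q_F(193 - (1/2)q_F - (130 - (1/2)q_F)/2) - 63q_F = (128 - (1/4)q_F)q_F - 63q_F.
Maximising: ∂π_F/∂q_F = 65 - (1/2)q_F = 0, giving q_F = 130.
Then q_A = (130 - (1/2)·130) = 65.
Price P = 193 - (1/2)·195 = 191/2.
Arcadia's profit: (191/2 - 63)·65 = 2112.5000.

2112.50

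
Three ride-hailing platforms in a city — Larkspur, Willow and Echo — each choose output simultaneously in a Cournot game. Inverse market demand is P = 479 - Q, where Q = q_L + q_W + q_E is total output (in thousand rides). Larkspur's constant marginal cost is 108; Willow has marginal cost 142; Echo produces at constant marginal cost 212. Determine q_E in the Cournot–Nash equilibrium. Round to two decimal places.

Larkspur's profit: π_L = (479 - Q)q_L - (108q_L). Setting ∂π_L/∂q_L = 0: 371 - 2q_L - (q_W + q_E) = 0.
Willow's first-order condition: 337 - 2q_W - (q_L + q_E) = 0.
Echo's first-order condition: 267 - 2q_E - (q_L + q_W) = 0.
Summing all 3 equations gives 975 − 4Q = 0, hence Q = 975/4.
Back-substituting: q_L = (371 − 975/4) = 509/4, q_W = (337 − 975/4) = 373/4, q_E = (267 − 975/4) = 93/4.

23.25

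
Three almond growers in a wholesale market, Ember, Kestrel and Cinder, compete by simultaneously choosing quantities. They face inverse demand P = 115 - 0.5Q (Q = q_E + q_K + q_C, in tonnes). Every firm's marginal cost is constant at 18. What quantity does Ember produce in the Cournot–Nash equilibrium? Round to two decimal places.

A representative firm's profit is π_i = q_i(115 - 0.5Q) - 18q_i.
Setting ∂π_i/∂q_i = 0 with rivals' quantities fixed: 97 - q_i - (1/2)·Σ_{j≠i} q_j = 0.
By symmetry each firm produces the same amount; substituting Σ_{j≠i} q_j = 2q_i yields q_i = 97/2.

48.50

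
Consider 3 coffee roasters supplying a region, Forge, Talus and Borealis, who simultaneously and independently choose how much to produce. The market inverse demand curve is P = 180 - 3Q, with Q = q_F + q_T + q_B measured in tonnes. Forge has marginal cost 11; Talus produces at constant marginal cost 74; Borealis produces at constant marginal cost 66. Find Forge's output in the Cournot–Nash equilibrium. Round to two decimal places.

Forge's profit: π_F = (180 - 3Q)q_F - (11q_F). Setting ∂π_F/∂q_F = 0: 169 - 6q_F - 3(q_T + q_B) = 0.
Talus's first-order condition: 106 - 6q_T - 3(q_F + q_B) = 0.
Borealis's first-order condition: 114 - 6q_B - 3(q_F + q_T) = 0.
Adding the 3 conditions: 389 − 6Q − 6Q = 0, i.e. Q = 389/12.
Back-substituting: q_F = (169 − 389/4)/3 = 287/12, q_T = (106 − 389/4)/3 = 35/12, q_B = (114 − 389/4)/3 = 67/12.

23.92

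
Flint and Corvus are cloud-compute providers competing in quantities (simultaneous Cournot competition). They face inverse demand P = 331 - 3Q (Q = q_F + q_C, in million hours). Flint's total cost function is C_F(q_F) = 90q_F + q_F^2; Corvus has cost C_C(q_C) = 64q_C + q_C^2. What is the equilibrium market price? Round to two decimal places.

192.45

Flint's profit: π_F = (331 - 3Q)q_F - (90q_F + q_F²). Setting ∂π_F/∂q_F = 0: 241 - 8q_F - 3(q_C) = 0.
Corvus's profit: π_C = (331 - 3Q)q_C - (64q_C + q_C²). Setting ∂π_C/∂q_C = 0: 267 - 8q_C - 3(q_F) = 0.
Rearranging gives the reaction functions q_F = (241 - 3q_C)/8 and q_C = (267 - 3q_F)/8.
Substituting one into the other gives q_F = 1127/55 and q_C = 1413/55.
Total output Q = 508/11, so price P = 331 - 3·(508/11) = 192.4545.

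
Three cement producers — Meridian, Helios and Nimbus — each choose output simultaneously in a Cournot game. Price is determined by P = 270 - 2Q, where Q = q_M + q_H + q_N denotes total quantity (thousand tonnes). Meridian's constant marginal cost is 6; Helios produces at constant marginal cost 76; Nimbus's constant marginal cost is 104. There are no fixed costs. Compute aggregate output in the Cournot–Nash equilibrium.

Meridian's profit: π_M = (270 - 2Q)q_M - (6q_M). Setting ∂π_M/∂q_M = 0: 264 - 4q_M - 2(q_H + q_N) = 0.
Helios's first-order condition: 194 - 4q_H - 2(q_M + q_N) = 0.
Nimbus's profit: π_N = (270 - 2Q)q_N - (104q_N). Setting ∂π_N/∂q_N = 0: 166 - 4q_N - 2(q_M + q_H) = 0.
Adding the 3 conditions: 624 − 4Q − 4Q = 0, i.e. Q = 78.
Back-substituting: q_M = (264 − 156)/2 = 54, q_H = (194 − 156)/2 = 19, q_N = (166 − 156)/2 = 5.
Total output Q = 54 + 19 + 5 = 78.

78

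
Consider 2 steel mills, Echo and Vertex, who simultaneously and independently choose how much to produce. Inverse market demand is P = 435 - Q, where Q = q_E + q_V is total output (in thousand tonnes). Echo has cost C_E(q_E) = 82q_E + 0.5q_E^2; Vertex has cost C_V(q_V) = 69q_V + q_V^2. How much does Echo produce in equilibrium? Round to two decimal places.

95.09

Echo's profit: π_E = (435 - Q)q_E - (82q_E + (1/2)q_E²). Setting ∂π_E/∂q_E = 0: 353 - 3q_E - (q_V) = 0.
Vertex's profit: π_V = (435 - Q)q_V - (69q_V + q_V²). Setting ∂π_V/∂q_V = 0: 366 - 4q_V - (q_E) = 0.
So q_E = (353 - q_V)/3 and q_V = (366 - q_E)/4.
Substituting one into the other gives q_E = 1046/11 and q_V = 745/11.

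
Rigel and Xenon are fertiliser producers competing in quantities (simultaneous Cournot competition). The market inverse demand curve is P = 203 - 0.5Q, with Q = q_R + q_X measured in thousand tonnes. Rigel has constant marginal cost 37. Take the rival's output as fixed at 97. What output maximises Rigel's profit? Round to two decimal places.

117.50

With the rival's output fixed at 97, Rigel's profit is π_R = (203 - (1/2)·97 - (1/2)q_R)q_R - (37q_R) = (309/2 - (1/2)q_R)q_R - (37q_R).
∂π_R/∂q_R = 235/2 - q_R = 0, so q_R = 235/2.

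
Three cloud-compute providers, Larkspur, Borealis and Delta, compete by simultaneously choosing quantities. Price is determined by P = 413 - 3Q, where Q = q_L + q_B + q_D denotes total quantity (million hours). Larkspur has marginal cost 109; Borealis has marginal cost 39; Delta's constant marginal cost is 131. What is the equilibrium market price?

Larkspur's profit: π_L = (413 - 3Q)q_L - (109q_L). Setting ∂π_L/∂q_L = 0: 304 - 6q_L - 3(q_B + q_D) = 0.
Borealis's profit: π_B = (413 - 3Q)q_B - (39q_B). Setting ∂π_B/∂q_B = 0: 374 - 6q_B - 3(q_L + q_D) = 0.
Delta's profit: π_D = (413 - 3Q)q_D - (131q_D). Setting ∂π_D/∂q_D = 0: 282 - 6q_D - 3(q_L + q_B) = 0.
Summing all 3 equations gives 960 − 12Q = 0, hence Q = 80.
Back-substituting: q_L = (304 − 240)/3 = 64/3, q_B = (374 − 240)/3 = 134/3, q_D = (282 − 240)/3 = 14.
Total output Q = 80, so price P = 413 - 3·80 = 173.

173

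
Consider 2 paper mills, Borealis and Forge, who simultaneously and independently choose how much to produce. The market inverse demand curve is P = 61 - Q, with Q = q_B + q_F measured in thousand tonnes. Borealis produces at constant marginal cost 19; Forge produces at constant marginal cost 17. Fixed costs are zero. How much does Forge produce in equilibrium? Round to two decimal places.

Borealis's profit: π_B = (61 - Q)q_B - (19q_B). Setting ∂π_B/∂q_B = 0: 42 - 2q_B - (q_F) = 0.
Forge's profit: π_F = (61 - Q)q_F - (17q_F). Setting ∂π_F/∂q_F = 0: 44 - 2q_F - (q_B) = 0.
So q_B = (42 - q_F)/2 and q_F = (44 - q_B)/2.
Substituting one into the other gives q_B = 40/3 and q_F = 46/3.

15.33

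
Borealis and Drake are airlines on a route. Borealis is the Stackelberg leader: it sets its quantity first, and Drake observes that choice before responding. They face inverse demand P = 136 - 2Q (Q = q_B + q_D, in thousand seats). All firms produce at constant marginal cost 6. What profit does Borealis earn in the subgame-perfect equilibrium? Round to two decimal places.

The follower Drake best-responds to any q_B: π_D = (136 - 2Q)q_D - 6q_D.
∂π_D/∂q_D = 130 - 2q_B - 4q_D = 0 gives the reaction function q_D = (130 - 2q_B)/4.
The leader anticipates this reaction. Substituting into P = 136 - 2Q gives P = 71 - q_B, so π_B = (71 - q_B)q_B - 6q_B.
Leader FOC: 65 - 2q_B = 0, so q_B = 65/2.
Then q_D = (130 - 2·(65/2))/4 = 65/4.
Price P = 136 - 2·(195/4) = 77/2.
Borealis's profit: (77/2 - 6)·(65/2) = 1056.2500.

1056.25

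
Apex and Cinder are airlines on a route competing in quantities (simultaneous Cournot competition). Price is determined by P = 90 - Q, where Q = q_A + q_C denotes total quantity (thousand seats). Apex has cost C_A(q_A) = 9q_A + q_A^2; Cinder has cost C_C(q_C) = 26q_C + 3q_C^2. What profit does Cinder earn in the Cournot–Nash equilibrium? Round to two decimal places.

Apex's profit: π_A = (90 - Q)q_A - (9q_A + q_A²). Setting ∂π_A/∂q_A = 0: 81 - 4q_A - (q_C) = 0.
Cinder's profit: π_C = (90 - Q)q_C - (26q_C + 3q_C²). Setting ∂π_C/∂q_C = 0: 64 - 8q_C - (q_A) = 0.
Best responses: q_A = (81 - q_C)/4, q_C = (64 - q_A)/8.
Solving the pair: q_A = 584/31, q_C = 175/31.
Price P = 90 - 759/31 = 65.5161.
Cinder's profit: 65.5161·(175/31) - 26·(175/31) - 3(175/31)² = 127.4714.

127.47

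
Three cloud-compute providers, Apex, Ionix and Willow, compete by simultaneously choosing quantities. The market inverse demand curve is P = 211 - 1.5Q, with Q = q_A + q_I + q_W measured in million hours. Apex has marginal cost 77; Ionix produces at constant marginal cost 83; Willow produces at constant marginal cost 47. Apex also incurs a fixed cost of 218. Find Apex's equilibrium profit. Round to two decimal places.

Apex's profit: π_A = (211 - 1.5Q)q_A - (77q_A). Setting ∂π_A/∂q_A = 0: 134 - 3q_A - (3/2)(q_I + q_W) = 0.
Ionix's first-order condition: 128 - 3q_I - (3/2)(q_A + q_W) = 0.
Willow's first-order condition: 164 - 3q_W - (3/2)(q_A + q_I) = 0.
Summing all 3 equations gives 426 − 6Q = 0, hence Q = 71.
Back-substituting: q_A = (134 − 213/2)/(3/2) = 55/3, q_I = (128 − 213/2)/(3/2) = 43/3, q_W = (164 − 213/2)/(3/2) = 115/3.
Price P = 211 - (3/2)·71 = 209/2.
Apex's profit: (209/2 - 77)·(55/3) - 218 = 1717/6.

286.17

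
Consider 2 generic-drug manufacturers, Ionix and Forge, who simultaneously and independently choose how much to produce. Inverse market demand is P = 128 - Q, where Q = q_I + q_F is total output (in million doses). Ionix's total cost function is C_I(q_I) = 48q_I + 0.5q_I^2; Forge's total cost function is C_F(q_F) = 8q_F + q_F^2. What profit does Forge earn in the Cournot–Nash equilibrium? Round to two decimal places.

Ionix's profit: π_I = (128 - Q)q_I - (48q_I + (1/2)q_I²). Setting ∂π_I/∂q_I = 0: 80 - 3q_I - (q_F) = 0.
Forge's profit: π_F = (128 - Q)q_F - (8q_F + q_F²). Setting ∂π_F/∂q_F = 0: 120 - 4q_F - (q_I) = 0.
Rearranging gives the reaction functions q_I = (80 - q_F)/3 and q_F = (120 - q_I)/4.
Substituting one into the other gives q_I = 200/11 and q_F = 280/11.
Price P = 128 - 480/11 = 928/11.
Forge's profit: (928/11)·(280/11) - 8·(280/11) - (280/11)² = 1295.8678.

1295.87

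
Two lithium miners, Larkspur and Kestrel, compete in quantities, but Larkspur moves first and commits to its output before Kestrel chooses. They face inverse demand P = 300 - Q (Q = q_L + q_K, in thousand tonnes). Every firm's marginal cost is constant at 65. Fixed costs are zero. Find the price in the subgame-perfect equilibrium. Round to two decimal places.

The follower Kestrel best-responds to any q_L: π_K = (300 - Q)q_K - 65q_K.
∂π_K/∂q_K = 235 - q_L - 2q_K = 0 gives the reaction function q_K = (235 - q_L)/2.
Larkspur substitutes q_K(q_L) into its own profit: π_L = q_L(300 - q_L - (235 - q_L)/2) - 65q_L = (365/2 - (1/2)q_L)q_L - 65q_L.
The leader's first-order condition 235/2 - q_L = 0 yields q_L = 235/2.
Then q_K = (235 - 235/2)/2 = 235/4.
Total output Q = 705/4, so price P = 300 - 705/4 = 495/4.

123.75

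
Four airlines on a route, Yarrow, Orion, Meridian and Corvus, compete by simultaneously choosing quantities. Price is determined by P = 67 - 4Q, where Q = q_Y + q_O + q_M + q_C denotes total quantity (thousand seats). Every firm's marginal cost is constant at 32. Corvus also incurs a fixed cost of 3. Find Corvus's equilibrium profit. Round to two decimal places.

A representative firm's profit is π_i = q_i(67 - 4Q) - 32q_i.
Setting ∂π_i/∂q_i = 0 with rivals' quantities fixed: 35 - 8q_i - 4·Σ_{j≠i} q_j = 0.
By symmetry each firm produces the same amount; substituting Σ_{j≠i} q_j = 3q_i yields q_i = 35/20 = 7/4.
Price P = 67 - 4·7 = 39.
Corvus's profit: (39 - 32)·(7/4) - 3 = 37/4.

9.25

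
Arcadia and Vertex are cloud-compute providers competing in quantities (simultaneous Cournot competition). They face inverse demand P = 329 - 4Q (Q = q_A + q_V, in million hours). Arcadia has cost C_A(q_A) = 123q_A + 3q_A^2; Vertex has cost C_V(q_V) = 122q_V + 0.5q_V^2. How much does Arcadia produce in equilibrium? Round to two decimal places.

9.33

Arcadia's profit: π_A = (329 - 4Q)q_A - (123q_A + 3q_A²). Setting ∂π_A/∂q_A = 0: 206 - 14q_A - 4(q_V) = 0.
Vertex's profit: π_V = (329 - 4Q)q_V - (122q_V + (1/2)q_V²). Setting ∂π_V/∂q_V = 0: 207 - 9q_V - 4(q_A) = 0.
Rearranging gives the reaction functions q_A = (206 - 4q_V)/14 and q_V = (207 - 4q_A)/9.
Substituting one into the other gives q_A = 513/55 and q_V = 1037/55.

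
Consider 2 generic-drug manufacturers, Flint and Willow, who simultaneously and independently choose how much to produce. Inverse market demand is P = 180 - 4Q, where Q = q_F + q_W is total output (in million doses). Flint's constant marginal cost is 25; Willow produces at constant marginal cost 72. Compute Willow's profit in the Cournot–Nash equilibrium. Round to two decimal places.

Flint's profit: π_F = (180 - 4Q)q_F - (25q_F). Setting ∂π_F/∂q_F = 0: 155 - 8q_F - 4(q_W) = 0.
Willow's first-order condition: 108 - 8q_W - 4(q_F) = 0.
Rearranging gives the reaction functions q_F = (155 - 4q_W)/8 and q_W = (108 - 4q_F)/8.
Solving the pair: q_F = 101/6, q_W = 61/12.
Price P = 180 - 4·(263/12) = 277/3.
Willow's profit: (277/3 - 72)·(61/12) = 103.3611.

103.36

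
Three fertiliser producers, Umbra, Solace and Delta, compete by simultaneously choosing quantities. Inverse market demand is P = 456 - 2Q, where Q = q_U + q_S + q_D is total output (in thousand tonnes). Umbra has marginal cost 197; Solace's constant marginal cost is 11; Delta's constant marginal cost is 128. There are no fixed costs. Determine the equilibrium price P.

198

Umbra's profit: π_U = (456 - 2Q)q_U - (197q_U). Setting ∂π_U/∂q_U = 0: 259 - 4q_U - 2(q_S + q_D) = 0.
Solace's profit: π_S = (456 - 2Q)q_S - (11q_S). Setting ∂π_S/∂q_S = 0: 445 - 4q_S - 2(q_U + q_D) = 0.
Delta's first-order condition: 328 - 4q_D - 2(q_U + q_S) = 0.
Summing all 3 equations gives 1032 − 8Q = 0, hence Q = 129.
Back-substituting: q_U = (259 − 258)/2 = 1/2, q_S = (445 − 258)/2 = 187/2, q_D = (328 − 258)/2 = 35.
Total output Q = 129, so price P = 456 - 2·129 = 198.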